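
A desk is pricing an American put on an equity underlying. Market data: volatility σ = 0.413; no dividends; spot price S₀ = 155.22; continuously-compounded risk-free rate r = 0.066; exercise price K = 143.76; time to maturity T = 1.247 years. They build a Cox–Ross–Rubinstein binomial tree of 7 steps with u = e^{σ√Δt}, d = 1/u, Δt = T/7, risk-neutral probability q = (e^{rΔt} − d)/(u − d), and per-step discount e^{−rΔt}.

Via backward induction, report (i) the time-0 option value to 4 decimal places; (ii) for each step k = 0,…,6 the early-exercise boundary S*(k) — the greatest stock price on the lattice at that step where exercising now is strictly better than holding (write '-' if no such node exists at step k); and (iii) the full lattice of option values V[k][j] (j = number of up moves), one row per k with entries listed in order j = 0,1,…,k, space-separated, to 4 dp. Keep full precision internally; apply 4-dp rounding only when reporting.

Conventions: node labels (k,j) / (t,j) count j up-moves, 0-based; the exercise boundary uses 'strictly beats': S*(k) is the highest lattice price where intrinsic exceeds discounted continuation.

params: Δt=0.17814 u=1.19043 d=0.84003 q=0.49028 e^(-rΔt)=0.98831
t_7 payoffs: 97.9437 78.8326 51.7498 13.3702 0.0000 0.0000 0.0000 0.0000
t_6: node(6,0) S=54.5411 payoff=89.2189 vs cont=87.5385 → 89.2189 [stop]  node(6,1) S=77.2915 payoff=66.4685 vs cont=64.7881 → 66.4685 [stop]  node(6,2) S=109.5317 payoff=34.2283 vs cont=32.5480 → 34.2283 [stop]  node(6,3) S=155.2200 payoff=0.0000 vs cont=6.7353 → 6.7353 [wait]  node(6,4) S=219.9660 payoff=0.0000 vs cont=0.0000 → 0.0000 [wait]  node(6,5) S=311.7192 payoff=0.0000 vs cont=0.0000 → 0.0000 [wait]  node(6,6) S=441.7448 payoff=0.0000 vs cont=0.0000 → 0.0000 [wait]  ⇒ S*(6)=109.5317
t_5: node(5,0) S=64.9274 payoff=78.8326 vs cont=77.1523 → 78.8326 [stop]  node(5,1) S=92.0102 payoff=51.7498 vs cont=50.0695 → 51.7498 [stop]  node(5,2) S=130.3898 payoff=13.3702 vs cont=20.5064 → 20.5064 [wait]  node(5,3) S=184.7786 payoff=0.0000 vs cont=3.3930 → 3.3930 [wait]  node(5,4) S=261.8542 payoff=0.0000 vs cont=0.0000 → 0.0000 [wait]  node(5,5) S=371.0799 payoff=0.0000 vs cont=0.0000 → 0.0000 [wait]  ⇒ S*(5)=92.0102
t_4: node(4,0) S=77.2915 payoff=66.4685 vs cont=64.7881 → 66.4685 [stop]  node(4,1) S=109.5317 payoff=34.2283 vs cont=36.0059 → 36.0059 [wait]  node(4,2) S=155.2200 payoff=0.0000 vs cont=11.9744 → 11.9744 [wait]  node(4,3) S=219.9660 payoff=0.0000 vs cont=1.7092 → 1.7092 [wait]  node(4,4) S=311.7192 payoff=0.0000 vs cont=0.0000 → 0.0000 [wait]  ⇒ S*(4)=77.2915
t_3: node(3,0) S=92.0102 payoff=51.7498 vs cont=50.9308 → 51.7498 [stop]  node(3,1) S=130.3898 payoff=13.3702 vs cont=23.9405 → 23.9405 [wait]  node(3,2) S=184.7786 payoff=0.0000 vs cont=6.8604 → 6.8604 [wait]  node(3,3) S=261.8542 payoff=0.0000 vs cont=0.8610 → 0.8610 [wait]  ⇒ S*(3)=92.0102
t_2: node(2,0) S=109.5317 payoff=34.2283 vs cont=37.6698 → 37.6698 [wait]  node(2,1) S=155.2200 payoff=0.0000 vs cont=15.3844 → 15.3844 [wait]  node(2,2) S=219.9660 payoff=0.0000 vs cont=3.8732 → 3.8732 [wait]  ⇒ S*(2)=-
t_1: node(1,0) S=130.3898 payoff=13.3702 vs cont=26.4311 → 26.4311 [wait]  node(1,1) S=184.7786 payoff=0.0000 vs cont=9.6268 → 9.6268 [wait]  ⇒ S*(1)=-
t_0: node(0,0) S=155.2200 payoff=0.0000 vs cont=17.9796 → 17.9796 [wait]  ⇒ S*(0)=-

price = 17.9796
boundary = - - - 92.0102 77.2915 92.0102 109.5317
tree:
17.9796
26.4311 9.6268
37.6698 15.3844 3.8732
51.7498 23.9405 6.8604 0.8610
66.4685 36.0059 11.9744 1.7092 0.0000
78.8326 51.7498 20.5064 3.3930 0.0000 0.0000
89.2189 66.4685 34.2283 6.7353 0.0000 0.0000 0.0000
97.9437 78.8326 51.7498 13.3702 0.0000 0.0000 0.0000 0.0000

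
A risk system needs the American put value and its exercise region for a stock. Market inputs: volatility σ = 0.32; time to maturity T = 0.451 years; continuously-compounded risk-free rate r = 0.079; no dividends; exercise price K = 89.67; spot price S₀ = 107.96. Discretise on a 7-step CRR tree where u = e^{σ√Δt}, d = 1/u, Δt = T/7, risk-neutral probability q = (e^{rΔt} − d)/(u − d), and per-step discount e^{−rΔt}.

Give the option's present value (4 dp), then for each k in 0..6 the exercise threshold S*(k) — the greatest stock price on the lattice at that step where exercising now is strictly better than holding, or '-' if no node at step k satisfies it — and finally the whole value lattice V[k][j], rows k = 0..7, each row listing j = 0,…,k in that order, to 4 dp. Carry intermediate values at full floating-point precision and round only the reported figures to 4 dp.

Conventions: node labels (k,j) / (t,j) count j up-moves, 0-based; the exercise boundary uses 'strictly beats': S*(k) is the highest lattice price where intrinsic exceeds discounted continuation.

Δt=0.06443  u=1.08461  d=0.92199  q=0.51108  discount=0.99492
step 7 (expiry): payoffs max(K−S,0) = 28.5288 17.7441 5.0572 0.0000 0.0000 0.0000 0.0000 0.0000
step 6: (k=6,j=0): S=66.3147, K−S=23.3553, hold=22.9001 ⇒ V=23.3553 exercise | (k=6,j=1): S=78.0119, K−S=11.6581, hold=11.2029 ⇒ V=11.6581 exercise | (k=6,j=2): S=91.7723, K−S=0.0000, hold=2.4600 ⇒ V=2.4600 continue | (k=6,j=3): S=107.9600, K−S=0.0000, hold=0.0000 ⇒ V=0.0000 continue | (k=6,j=4): S=127.0030, K−S=0.0000, hold=0.0000 ⇒ V=0.0000 continue | (k=6,j=5): S=149.4050, K−S=0.0000, hold=0.0000 ⇒ V=0.0000 continue | (k=6,j=6): S=175.7584, K−S=0.0000, hold=0.0000 ⇒ V=0.0000 continue  boundary S*=78.0119
step 5: (k=5,j=0): S=71.9259, K−S=17.7441, hold=17.2889 ⇒ V=17.7441 exercise | (k=5,j=1): S=84.6128, K−S=5.0572, hold=6.9218 ⇒ V=6.9218 continue | (k=5,j=2): S=99.5376, K−S=0.0000, hold=1.1966 ⇒ V=1.1966 continue | (k=5,j=3): S=117.0950, K−S=0.0000, hold=0.0000 ⇒ V=0.0000 continue | (k=5,j=4): S=137.7493, K−S=0.0000, hold=0.0000 ⇒ V=0.0000 continue | (k=5,j=5): S=162.0468, K−S=0.0000, hold=0.0000 ⇒ V=0.0000 continue  boundary S*=71.9259
step 4: (k=4,j=0): S=78.0119, K−S=11.6581, hold=12.1510 ⇒ V=12.1510 continue | (k=4,j=1): S=91.7723, K−S=0.0000, hold=3.9755 ⇒ V=3.9755 continue | (k=4,j=2): S=107.9600, K−S=0.0000, hold=0.5821 ⇒ V=0.5821 continue | (k=4,j=3): S=127.0030, K−S=0.0000, hold=0.0000 ⇒ V=0.0000 continue | (k=4,j=4): S=149.4050, K−S=0.0000, hold=0.0000 ⇒ V=0.0000 continue  boundary S*=-
step 3: (k=3,j=0): S=84.6128, K−S=5.0572, hold=7.9322 ⇒ V=7.9322 continue | (k=3,j=1): S=99.5376, K−S=0.0000, hold=2.2298 ⇒ V=2.2298 continue | (k=3,j=2): S=117.0950, K−S=0.0000, hold=0.2831 ⇒ V=0.2831 continue | (k=3,j=3): S=137.7493, K−S=0.0000, hold=0.0000 ⇒ V=0.0000 continue  boundary S*=-
step 2: (k=2,j=0): S=91.7723, K−S=0.0000, hold=4.9923 ⇒ V=4.9923 continue | (k=2,j=1): S=107.9600, K−S=0.0000, hold=1.2286 ⇒ V=1.2286 continue | (k=2,j=2): S=127.0030, K−S=0.0000, hold=0.1377 ⇒ V=0.1377 continue  boundary S*=-
step 1: (k=1,j=0): S=99.5376, K−S=0.0000, hold=3.0532 ⇒ V=3.0532 continue | (k=1,j=1): S=117.0950, K−S=0.0000, hold=0.6677 ⇒ V=0.6677 continue  boundary S*=-
step 0: (k=0,j=0): S=107.9600, K−S=0.0000, hold=1.8247 ⇒ V=1.8247 continue  boundary S*=-

price = 1.8247
boundary = - - - - - 71.9259 78.0119
tree:
1.8247
3.0532 0.6677
4.9923 1.2286 0.1377
7.9322 2.2298 0.2831 0.0000
12.1510 3.9755 0.5821 0.0000 0.0000
17.7441 6.9218 1.1966 0.0000 0.0000 0.0000
23.3553 11.6581 2.4600 0.0000 0.0000 0.0000 0.0000
28.5288 17.7441 5.0572 0.0000 0.0000 0.0000 0.0000 0.0000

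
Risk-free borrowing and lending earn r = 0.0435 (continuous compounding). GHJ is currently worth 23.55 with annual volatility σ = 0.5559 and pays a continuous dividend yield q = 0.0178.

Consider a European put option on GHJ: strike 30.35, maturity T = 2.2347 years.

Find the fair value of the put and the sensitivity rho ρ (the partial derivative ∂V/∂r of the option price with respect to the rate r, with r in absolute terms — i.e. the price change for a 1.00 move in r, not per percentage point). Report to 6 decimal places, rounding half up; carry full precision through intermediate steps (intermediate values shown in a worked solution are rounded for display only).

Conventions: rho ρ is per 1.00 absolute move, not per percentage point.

σ√T = 0.5559·√2.2347 = 0.831010
d₁ = (ln(S/K) + (r−q+σ²/2)T) / (σ√T) = (ln(23.55/30.35) + (0.0435−0.0178+0.5559²/2)·2.2347) / 0.831010 = (-0.253671 + 0.402721) / 0.831010 = 0.179360
d₂ = d₁ − σ√T = 0.179360 − 0.831010 = -0.651650
e^{−rT} = 0.907366
e^{−qT} = 0.961003
N(−d₁) = 0.428828,  N(−d₂) = 0.742687
Put price V = K·e^{−rT}·N(−d₂) − S·e^{−qT}·N(−d₁) = 20.452515 − 9.705063 = 10.747452
ρ = −K·T·e^{−rT}·N(−d₂) = -45.705235

price = 10.747452
ρ = -45.705235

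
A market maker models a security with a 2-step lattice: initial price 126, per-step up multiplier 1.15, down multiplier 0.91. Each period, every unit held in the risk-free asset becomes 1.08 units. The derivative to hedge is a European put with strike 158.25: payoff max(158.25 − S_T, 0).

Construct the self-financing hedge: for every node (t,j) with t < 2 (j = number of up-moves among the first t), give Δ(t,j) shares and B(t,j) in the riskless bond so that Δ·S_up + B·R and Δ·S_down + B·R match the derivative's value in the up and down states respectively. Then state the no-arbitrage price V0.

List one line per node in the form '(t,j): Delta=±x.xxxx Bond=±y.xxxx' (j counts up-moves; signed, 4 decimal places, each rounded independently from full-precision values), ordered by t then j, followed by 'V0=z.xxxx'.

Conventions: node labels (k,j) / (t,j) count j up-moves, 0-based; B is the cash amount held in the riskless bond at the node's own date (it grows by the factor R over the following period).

(0,0): Delta=-0.8181 Bond=116.3665
(1,0): Delta=-1.0000 Bond=146.5278
(1,1): Delta=-0.7589 Bond=117.0897
V0=13.2807

No-arbitrage ⇒ martingale measure with p* = (R−d)/(u−d) = 0.7083.
At maturity the claim pays: V(2,0)=53.9094, V(2,1)=26.3910, V(2,2)=0.0000
Node (1,0) S=114.6600: V=(p*·26.3910+(1−p*)·53.9094)/1.08=31.8678; Δ=(26.3910−53.9094)/(131.8590−104.3406)=-1.0000; B=V−Δ·S=146.5278
Node (1,1) S=144.9000: V=(p*·0.0000+(1−p*)·26.3910)/1.08=7.1272; Δ=(0.0000−26.3910)/(166.6350−131.8590)=-0.7589; B=V−Δ·S=117.0897
Node (0,0) S=126.0000: V=(p*·7.1272+(1−p*)·31.8678)/1.08=13.2807; Δ=(7.1272−31.8678)/(144.9000−114.6600)=-0.8181; B=V−Δ·S=116.3665
Sanity check at the root: Δ(0,0)·S0 + B(0,0) reproduces V0 = 13.2807.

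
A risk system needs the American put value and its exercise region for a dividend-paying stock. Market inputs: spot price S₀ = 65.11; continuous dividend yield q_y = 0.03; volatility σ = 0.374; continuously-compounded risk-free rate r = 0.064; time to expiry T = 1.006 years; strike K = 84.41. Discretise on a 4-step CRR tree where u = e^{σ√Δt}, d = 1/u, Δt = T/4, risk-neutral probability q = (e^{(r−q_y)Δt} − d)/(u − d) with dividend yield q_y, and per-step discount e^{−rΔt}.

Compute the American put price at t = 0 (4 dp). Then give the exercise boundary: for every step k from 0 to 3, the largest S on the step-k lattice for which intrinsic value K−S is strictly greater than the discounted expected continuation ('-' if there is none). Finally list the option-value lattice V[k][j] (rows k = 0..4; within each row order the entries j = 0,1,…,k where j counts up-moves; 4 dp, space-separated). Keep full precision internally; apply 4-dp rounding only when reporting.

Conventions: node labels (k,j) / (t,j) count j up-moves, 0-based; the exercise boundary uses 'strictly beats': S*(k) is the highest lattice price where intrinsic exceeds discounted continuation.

params: Δt=0.25150 u=1.20630 d=0.82898 q=0.47601 e^(-rΔt)=0.98403
t_4 payoffs: 53.6616 39.6660 19.3000 0.0000 0.0000
t_3: node(3,0) S=37.0919 payoff=47.3181 vs cont=46.2492 → 47.3181 [stop]  node(3,1) S=53.9748 payoff=30.4352 vs cont=29.4931 → 30.4352 [stop]  node(3,2) S=78.5424 payoff=5.8676 vs cont=9.9516 → 9.9516 [wait]  node(3,3) S=114.2922 payoff=0.0000 vs cont=0.0000 → 0.0000 [wait]  ⇒ S*(3)=53.9748
t_2: node(2,0) S=44.7440 payoff=39.6660 vs cont=38.6545 → 39.6660 [stop]  node(2,1) S=65.1100 payoff=19.3000 vs cont=20.3546 → 20.3546 [wait]  node(2,2) S=94.7459 payoff=0.0000 vs cont=5.1313 → 5.1313 [wait]  ⇒ S*(2)=44.7440
t_1: node(1,0) S=53.9748 payoff=30.4352 vs cont=29.9871 → 30.4352 [stop]  node(1,1) S=78.5424 payoff=5.8676 vs cont=12.8989 → 12.8989 [wait]  ⇒ S*(1)=53.9748
t_0: node(0,0) S=65.1100 payoff=19.3000 vs cont=21.7351 → 21.7351 [wait]  ⇒ S*(0)=-

price = 21.7351
boundary = - 53.9748 44.7440 53.9748
tree:
21.7351
30.4352 12.8989
39.6660 20.3546 5.1313
47.3181 30.4352 9.9516 0.0000
53.6616 39.6660 19.3000 0.0000 0.0000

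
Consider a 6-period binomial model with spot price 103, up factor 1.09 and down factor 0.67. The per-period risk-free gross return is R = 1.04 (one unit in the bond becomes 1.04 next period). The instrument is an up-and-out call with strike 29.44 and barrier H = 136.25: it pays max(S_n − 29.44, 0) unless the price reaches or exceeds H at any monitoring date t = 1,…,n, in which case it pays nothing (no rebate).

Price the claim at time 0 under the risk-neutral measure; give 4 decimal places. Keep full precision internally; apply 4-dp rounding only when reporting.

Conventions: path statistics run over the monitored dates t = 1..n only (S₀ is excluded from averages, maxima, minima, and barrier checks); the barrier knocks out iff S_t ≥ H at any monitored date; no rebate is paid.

price = 18.9022

With p* = (R−d)/(u−d) = 0.8810, sum probability × payoff across the paths and divide by R^6.
Enumerate all 2^6 = 64 price paths (U = up ×1.09, D = down ×0.67); each path with k up-moves has probability p*^k·(1−p*)^(6−k).
DDDDDD: M=69.0100, payoff=0.0000, prob=0.000003
UDDDDD: M=112.2700, payoff=0.0000, prob=0.000021
DUDDDD: M=75.2209, payoff=0.0000, prob=0.000021
UUDDDD: M=122.3743, payoff=0.0000, prob=0.000156
DDUDDD: M=69.0100, payoff=0.0000, prob=0.000021
UDUDDD: M=112.2700, payoff=0.0000, prob=0.000156
DUUDDD: M=81.9908, payoff=0.0000, prob=0.000156
UUUDDD: M=133.3880, payoff=10.6782, prob=0.001154
DDDUDD: M=69.0100, payoff=0.0000, prob=0.000021
UDDUDD: M=112.2700, payoff=0.0000, prob=0.000156
DUDUDD: M=75.2209, payoff=0.0000, prob=0.000156
UUDUDD: M=122.3743, payoff=10.6782, prob=0.001154
DDUUDD: M=69.0100, payoff=0.0000, prob=0.000156
UDUUDD: M=112.2700, payoff=10.6782, prob=0.001154
DUUUDD: M=89.3700, payoff=10.6782, prob=0.001154
UUUUDD: M=145.3929, payoff=0.0000, prob=0.008536
DDDDUD: M=69.0100, payoff=0.0000, prob=0.000021
UDDDUD: M=112.2700, payoff=0.0000, prob=0.000156
DUDDUD: M=75.2209, payoff=0.0000, prob=0.000156
UUDDUD: M=122.3743, payoff=10.6782, prob=0.001154
DDUDUD: M=69.0100, payoff=0.0000, prob=0.000156
UDUDUD: M=112.2700, payoff=10.6782, prob=0.001154
DUUDUD: M=81.9908, payoff=10.6782, prob=0.001154
UUUDUD: M=133.3880, payoff=35.8269, prob=0.008536
DDDUUD: M=69.0100, payoff=0.0000, prob=0.000156
UDDUUD: M=112.2700, payoff=10.6782, prob=0.001154
DUDUUD: M=75.2209, payoff=10.6782, prob=0.001154
UUDUUD: M=122.3743, payoff=35.8269, prob=0.008536
DDUUUD: M=69.0100, payoff=10.6782, prob=0.001154
UDUUUD: M=112.2700, payoff=35.8269, prob=0.008536
DUUUUD: M=97.4132, payoff=35.8269, prob=0.008536
UUUUUD: M=158.4783, payoff=0.0000, prob=0.063166
DDDDDU: M=69.0100, payoff=0.0000, prob=0.000021
UDDDDU: M=112.2700, payoff=0.0000, prob=0.000156
DUDDDU: M=75.2209, payoff=0.0000, prob=0.000156
UUDDDU: M=122.3743, payoff=10.6782, prob=0.001154
DDUDDU: M=69.0100, payoff=0.0000, prob=0.000156
UDUDDU: M=112.2700, payoff=10.6782, prob=0.001154
DUUDDU: M=81.9908, payoff=10.6782, prob=0.001154
UUUDDU: M=133.3880, payoff=35.8269, prob=0.008536
DDDUDU: M=69.0100, payoff=0.0000, prob=0.000156
UDDUDU: M=112.2700, payoff=10.6782, prob=0.001154
DUDUDU: M=75.2209, payoff=10.6782, prob=0.001154
UUDUDU: M=122.3743, payoff=35.8269, prob=0.008536
DDUUDU: M=69.0100, payoff=10.6782, prob=0.001154
UDUUDU: M=112.2700, payoff=35.8269, prob=0.008536
DUUUDU: M=89.3700, payoff=35.8269, prob=0.008536
UUUUDU: M=145.3929, payoff=0.0000, prob=0.063166
DDDDUU: M=69.0100, payoff=0.0000, prob=0.000156
UDDDUU: M=112.2700, payoff=10.6782, prob=0.001154
DUDDUU: M=75.2209, payoff=10.6782, prob=0.001154
UUDDUU: M=122.3743, payoff=35.8269, prob=0.008536
DDUDUU: M=69.0100, payoff=10.6782, prob=0.001154
UDUDUU: M=112.2700, payoff=35.8269, prob=0.008536
DUUDUU: M=81.9908, payoff=35.8269, prob=0.008536
UUUDUU: M=133.3880, payoff=76.7404, prob=0.063166
DDDUUU: M=69.0100, payoff=10.6782, prob=0.001154
UDDUUU: M=112.2700, payoff=35.8269, prob=0.008536
DUDUUU: M=75.2209, payoff=35.8269, prob=0.008536
UUDUUU: M=122.3743, payoff=76.7404, prob=0.063166
DDUUUU: M=69.0100, payoff=35.8269, prob=0.008536
UDUUUU: M=112.2700, payoff=76.7404, prob=0.063166
DUUUUU: M=106.1804, payoff=76.7404, prob=0.063166
UUUUUU: M=172.7413, payoff=0.0000, prob=0.467428
Price = Σ prob·payoff / R^6 = 23.917294 / 1.265319 = 18.9022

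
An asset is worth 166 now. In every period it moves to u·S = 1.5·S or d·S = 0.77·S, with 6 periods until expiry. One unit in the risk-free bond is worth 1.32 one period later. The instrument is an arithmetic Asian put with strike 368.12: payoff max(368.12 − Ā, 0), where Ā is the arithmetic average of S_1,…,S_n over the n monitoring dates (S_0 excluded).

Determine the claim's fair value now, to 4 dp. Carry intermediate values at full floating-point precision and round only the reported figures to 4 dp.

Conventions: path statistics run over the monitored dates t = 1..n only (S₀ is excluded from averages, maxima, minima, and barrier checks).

Risk-neutral up-probability p* = (R−d)/(u−d) = (1.32−0.77)/(1.5−0.77) = 0.7534; the claim prices as the p*-weighted sum of path payoffs discounted by R^6.
Enumerate all 2^6 = 64 price paths (U = up ×1.5, D = down ×0.77); each path with k up-moves has probability p*^k·(1−p*)^(6−k).
DDDDDD: Ā=73.3184, payoff=294.8016, prob=0.000225
UDDDDD: Ā=142.8281, payoff=225.2919, prob=0.000687
DUDDDD: Ā=122.6315, payoff=245.4885, prob=0.000687
UUDDDD: Ā=238.8925, payoff=129.2275, prob=0.002098
DDUDDD: Ā=107.0800, payoff=261.0400, prob=0.000687
UDUDDD: Ā=208.5975, payoff=159.5225, prob=0.002098
DUUDDD: Ā=188.4008, payoff=179.7192, prob=0.002098
UUUDDD: Ā=367.0146, payoff=1.1054, prob=0.006412
DDDUDD: Ā=95.1054, payoff=273.0146, prob=0.000687
UDDUDD: Ā=185.2703, payoff=182.8497, prob=0.002098
DUDUDD: Ā=165.0737, payoff=203.0463, prob=0.002098
UUDUDD: Ā=321.5721, payoff=46.5479, prob=0.006412
DDUUDD: Ā=149.5222, payoff=218.5978, prob=0.002098
UDUUDD: Ā=291.2771, payoff=76.8429, prob=0.006412
DUUUDD: Ā=271.0804, payoff=97.0396, prob=0.006412
UUUUDD: Ā=528.0787, payoff=0.0000, prob=0.019591
DDDDUD: Ā=85.8850, payoff=282.2350, prob=0.000687
UDDDUD: Ā=167.3084, payoff=200.8116, prob=0.002098
DUDDUD: Ā=147.1118, payoff=221.0082, prob=0.002098
UUDDUD: Ā=286.5813, payoff=81.5387, prob=0.006412
DDUDUD: Ā=131.5603, payoff=236.5597, prob=0.002098
UDUDUD: Ā=256.2863, payoff=111.8337, prob=0.006412
DUUDUD: Ā=236.0897, payoff=132.0303, prob=0.006412
UUUDUD: Ā=459.9149, payoff=0.0000, prob=0.019591
DDDUUD: Ā=119.5857, payoff=248.5343, prob=0.002098
UDDUUD: Ā=232.9592, payoff=135.1608, prob=0.006412
DUDUUD: Ā=212.7625, payoff=155.3575, prob=0.006412
UUDUUD: Ā=414.4724, payoff=0.0000, prob=0.019591
DDUUUD: Ā=197.2111, payoff=170.9089, prob=0.006412
UDUUUD: Ā=384.1774, payoff=0.0000, prob=0.019591
DUUUUD: Ā=363.9808, payoff=4.1392, prob=0.019591
UUUUUD: Ā=709.0534, payoff=0.0000, prob=0.059862
DDDDDU: Ā=78.7852, payoff=289.3348, prob=0.000687
UDDDDU: Ā=153.4777, payoff=214.6423, prob=0.002098
DUDDDU: Ā=133.2811, payoff=234.8389, prob=0.002098
UUDDDU: Ā=259.6385, payoff=108.4815, prob=0.006412
DDUDDU: Ā=117.7296, payoff=250.3904, prob=0.002098
UDUDDU: Ā=229.3435, payoff=138.7765, prob=0.006412
DUUDDU: Ā=209.1468, payoff=158.9732, prob=0.006412
UUUDDU: Ā=407.4288, payoff=0.0000, prob=0.019591
DDDUDU: Ā=105.7550, payoff=262.3650, prob=0.002098
UDDUDU: Ā=206.0163, payoff=162.1037, prob=0.006412
DUDUDU: Ā=185.8197, payoff=182.3003, prob=0.006412
UUDUDU: Ā=361.9863, payoff=6.1337, prob=0.019591
DDUUDU: Ā=170.2682, payoff=197.8518, prob=0.006412
UDUUDU: Ā=331.6913, payoff=36.4287, prob=0.019591
DUUUDU: Ā=311.4947, payoff=56.6253, prob=0.019591
UUUUDU: Ā=606.8078, payoff=0.0000, prob=0.059862
DDDDUU: Ā=96.5346, payoff=271.5854, prob=0.002098
UDDDUU: Ā=188.0544, payoff=180.0656, prob=0.006412
DUDDUU: Ā=167.8578, payoff=200.2622, prob=0.006412
UUDDUU: Ā=326.9956, payoff=41.1244, prob=0.019591
DDUDUU: Ā=152.3063, payoff=215.8137, prob=0.006412
UDUDUU: Ā=296.7006, payoff=71.4194, prob=0.019591
DUUDUU: Ā=276.5040, payoff=91.6160, prob=0.019591
UUUDUU: Ā=538.6441, payoff=0.0000, prob=0.059862
DDDUUU: Ā=140.3317, payoff=227.7883, prob=0.006412
UDDUUU: Ā=273.3735, payoff=94.7465, prob=0.019591
DUDUUU: Ā=253.1768, payoff=114.9432, prob=0.019591
UUDUUU: Ā=493.2016, payoff=0.0000, prob=0.059862
DDUUUU: Ā=237.6254, payoff=130.4946, prob=0.019591
UDUUUU: Ā=462.9066, payoff=0.0000, prob=0.059862
DUUUUU: Ā=442.7099, payoff=0.0000, prob=0.059862
UUUUUU: Ā=862.4219, payoff=0.0000, prob=0.182911
Price = Σ prob·payoff / R^6 = 38.410226 / 5.289853 = 7.2611

price = 7.2611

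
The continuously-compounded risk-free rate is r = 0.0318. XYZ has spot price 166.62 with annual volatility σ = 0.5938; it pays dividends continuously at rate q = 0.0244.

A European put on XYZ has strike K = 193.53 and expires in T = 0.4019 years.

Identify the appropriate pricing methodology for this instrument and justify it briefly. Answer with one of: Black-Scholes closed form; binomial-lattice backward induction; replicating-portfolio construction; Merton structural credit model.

Key observation: the strike-193.53 put on XYZ is European-exercise on a continuously-modelled lognormal underlying, so its value is a single closed-form evaluation.

framework: Black-Scholes closed form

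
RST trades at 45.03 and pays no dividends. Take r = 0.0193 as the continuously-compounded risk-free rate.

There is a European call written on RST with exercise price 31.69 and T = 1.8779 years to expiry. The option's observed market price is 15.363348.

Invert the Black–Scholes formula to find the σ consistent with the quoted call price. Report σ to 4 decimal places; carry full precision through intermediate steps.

sigma = 0.2578

At σ = 0.2578 the Black–Scholes value reproduces the quote:
σ√T = 0.2578·√1.8779 = 0.353280
d₁ = (ln(S/K) + (r+σ²/2)T) / (σ√T) = (ln(45.03/31.69) + (0.0193+0.2578²/2)·1.8779) / 0.353280 = (0.351328 + 0.098647) / 0.353280 = 1.273705
d₂ = d₁ − σ√T = 1.273705 − 0.353280 = 0.920425
e^{−rT} = 0.964405
N(d₁) = 0.898616,  N(d₂) = 0.821325
V = S·N(d₁) − K·e^{−rT}·N(d₂) = 40.464680 − 25.101332 = 15.363348 (matching the quote); vega is positive throughout, so no other σ reproduces this price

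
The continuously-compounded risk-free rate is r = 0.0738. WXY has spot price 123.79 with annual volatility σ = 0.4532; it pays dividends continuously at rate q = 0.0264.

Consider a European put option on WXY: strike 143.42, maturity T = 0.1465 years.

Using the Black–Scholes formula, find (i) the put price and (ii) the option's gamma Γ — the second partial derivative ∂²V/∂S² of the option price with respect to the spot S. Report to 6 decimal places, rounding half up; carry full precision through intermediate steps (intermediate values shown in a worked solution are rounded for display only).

σ√T = 0.4532·√0.1465 = 0.173464
d₁ = (ln(S/K) + (r−q+σ²/2)T) / (σ√T) = (ln(123.79/143.42) + (0.0738−0.0264+0.4532²/2)·0.1465) / 0.173464 = (-0.147191 + 0.021989) / 0.173464 = -0.721775
d₂ = d₁ − σ√T = -0.721775 − 0.173464 = -0.895239
e^{−rT} = 0.989247
e^{−qT} = 0.996140
N(−d₁) = 0.764784,  N(−d₂) = 0.814670
Put price V = K·e^{−rT}·N(−d₂) − S·e^{−qT}·N(−d₁) = 115.583591 − 94.307129 = 21.276462
φ(d₁) = (1/√(2π))·e^{−d₁²/2} = 0.307457
Γ = e^{−qT}·φ(d₁) / (S·σ·√T) = 0.014263

price = 21.276462
Γ = 0.014263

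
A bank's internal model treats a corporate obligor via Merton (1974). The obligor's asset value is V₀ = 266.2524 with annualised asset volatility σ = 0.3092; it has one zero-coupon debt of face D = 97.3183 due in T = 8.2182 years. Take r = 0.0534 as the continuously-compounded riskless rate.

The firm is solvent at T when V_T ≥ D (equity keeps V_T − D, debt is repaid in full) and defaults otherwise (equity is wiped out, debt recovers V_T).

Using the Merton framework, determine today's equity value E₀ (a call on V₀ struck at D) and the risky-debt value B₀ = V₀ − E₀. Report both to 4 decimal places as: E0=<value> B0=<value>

E0=205.8071 B0=60.4453

Equity is a call on the firm's assets struck at D = 97.3183:
d₁ = [ln(V₀/D) + (r + σ²/2)T] / (σ√T)
   = [ln(266.2524/97.3183) + (0.0534 + 0.5·0.3092²)·8.2182] / (0.3092·√8.2182)
   = [1.006458 + 0.831701] / 0.886396 = 2.073744
d₂ = d₁ − σ√T = 2.073744 − 0.886396 = 1.187348
N(d₁) = 0.980948,  N(d₂) = 0.882455,  e^(−rT) = 0.644776
E₀ = V₀·N(d₁) − D·e^(−rT)·N(d₂)
   = 266.2524·0.980948 − 97.3183·0.644776·0.882455 = 205.807138
B₀ = V₀ − E₀ = 266.2524 − 205.807138 = 60.445262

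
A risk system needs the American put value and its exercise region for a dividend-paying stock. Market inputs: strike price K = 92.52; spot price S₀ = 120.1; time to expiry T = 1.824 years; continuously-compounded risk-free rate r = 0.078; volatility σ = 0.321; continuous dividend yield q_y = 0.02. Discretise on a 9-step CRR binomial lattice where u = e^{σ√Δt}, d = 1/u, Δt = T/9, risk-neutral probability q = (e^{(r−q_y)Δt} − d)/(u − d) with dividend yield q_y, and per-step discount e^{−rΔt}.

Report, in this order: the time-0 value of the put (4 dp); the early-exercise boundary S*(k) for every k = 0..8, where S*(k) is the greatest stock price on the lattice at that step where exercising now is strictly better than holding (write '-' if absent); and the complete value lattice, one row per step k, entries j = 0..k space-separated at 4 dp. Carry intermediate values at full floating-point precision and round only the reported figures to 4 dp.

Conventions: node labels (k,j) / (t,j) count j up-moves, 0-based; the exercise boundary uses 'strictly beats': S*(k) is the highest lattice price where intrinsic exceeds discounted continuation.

price = 5.1224
boundary = - - - - 67.3759 58.3102 67.3759 58.3102 67.3759
tree:
5.1224
7.9559 2.5034
12.0466 4.1926 0.9247
17.7076 6.8714 1.6961 0.1970
25.1441 10.9688 3.0672 0.4040 0.0000
34.2098 16.9484 5.4470 0.8287 0.0000 0.0000
42.0556 25.1441 9.4405 1.6998 0.0000 0.0000 0.0000
48.8457 34.2098 15.8113 3.4866 0.0000 0.0000 0.0000 0.0000
54.7223 42.0556 25.1441 7.1516 0.0000 0.0000 0.0000 0.0000 0.0000
59.8081 48.8457 34.2098 14.6690 0.0000 0.0000 0.0000 0.0000 0.0000 0.0000

Δt=0.20267, u=1.15547, d=0.86545, q=0.50470, disc=e^(-rΔt)=0.98432
k=9 terminal: V=max(K-S,0) → 59.8081 48.8457 34.2098 14.6690 0.0000 0.0000 0.0000 0.0000 0.0000 0.0000
k=8: j=0 S=37.7977 intr=54.7223 cont=53.4241 V=54.7223[EX]; j=1 S=50.4644 intr=42.0556 cont=40.8087 V=42.0556[EX]; j=2 S=67.3759 intr=25.1441 cont=23.9656 V=25.1441[EX]; j=3 S=89.9547 intr=2.5653 cont=7.1516 V=7.1516[hold]; j=4 S=120.1000 intr=0.0000 cont=0.0000 V=0.0000[hold]; j=5 S=160.3475 intr=0.0000 cont=0.0000 V=0.0000[hold]; j=6 S=214.0827 intr=0.0000 cont=0.0000 V=0.0000[hold]; j=7 S=285.8255 intr=0.0000 cont=0.0000 V=0.0000[hold]; j=8 S=381.6104 intr=0.0000 cont=0.0000 V=0.0000[hold]  S*(8)=67.3759
k=7: j=0 S=43.6743 intr=48.8457 cont=47.5714 V=48.8457[EX]; j=1 S=58.3102 intr=34.2098 cont=32.9946 V=34.2098[EX]; j=2 S=77.8510 intr=14.6690 cont=15.8113 V=15.8113[hold]; j=3 S=103.9402 intr=0.0000 cont=3.4866 V=3.4866[hold]; j=4 S=138.7723 intr=0.0000 cont=0.0000 V=0.0000[hold]; j=5 S=185.2772 intr=0.0000 cont=0.0000 V=0.0000[hold]; j=6 S=247.3667 intr=0.0000 cont=0.0000 V=0.0000[hold]; j=7 S=330.2635 intr=0.0000 cont=0.0000 V=0.0000[hold]  S*(7)=58.3102
k=6: j=0 S=50.4644 intr=42.0556 cont=40.8087 V=42.0556[EX]; j=1 S=67.3759 intr=25.1441 cont=24.5331 V=25.1441[EX]; j=2 S=89.9547 intr=2.5653 cont=9.4405 V=9.4405[hold]; j=3 S=120.1000 intr=0.0000 cont=1.6998 V=1.6998[hold]; j=4 S=160.3475 intr=0.0000 cont=0.0000 V=0.0000[hold]; j=5 S=214.0827 intr=0.0000 cont=0.0000 V=0.0000[hold]; j=6 S=285.8255 intr=0.0000 cont=0.0000 V=0.0000[hold]  S*(6)=67.3759
k=5: j=0 S=58.3102 intr=34.2098 cont=32.9946 V=34.2098[EX]; j=1 S=77.8510 intr=14.6690 cont=16.9484 V=16.9484[hold]; j=2 S=103.9402 intr=0.0000 cont=5.4470 V=5.4470[hold]; j=3 S=138.7723 intr=0.0000 cont=0.8287 V=0.8287[hold]; j=4 S=185.2772 intr=0.0000 cont=0.0000 V=0.0000[hold]; j=5 S=247.3667 intr=0.0000 cont=0.0000 V=0.0000[hold]  S*(5)=58.3102
k=4: j=0 S=67.3759 intr=25.1441 cont=25.0980 V=25.1441[EX]; j=1 S=89.9547 intr=2.5653 cont=10.9688 V=10.9688[hold]; j=2 S=120.1000 intr=0.0000 cont=3.0672 V=3.0672[hold]; j=3 S=160.3475 intr=0.0000 cont=0.4040 V=0.4040[hold]; j=4 S=214.0827 intr=0.0000 cont=0.0000 V=0.0000[hold]  S*(4)=67.3759
k=3: j=0 S=77.8510 intr=14.6690 cont=17.7076 V=17.7076[hold]; j=1 S=103.9402 intr=0.0000 cont=6.8714 V=6.8714[hold]; j=2 S=138.7723 intr=0.0000 cont=1.6961 V=1.6961[hold]; j=3 S=185.2772 intr=0.0000 cont=0.1970 V=0.1970[hold]  S*(3)=-
k=2: j=0 S=89.9547 intr=2.5653 cont=12.0466 V=12.0466[hold]; j=1 S=120.1000 intr=0.0000 cont=4.1926 V=4.1926[hold]; j=2 S=160.3475 intr=0.0000 cont=0.9247 V=0.9247[hold]  S*(2)=-
k=1: j=0 S=103.9402 intr=0.0000 cont=7.9559 V=7.9559[hold]; j=1 S=138.7723 intr=0.0000 cont=2.5034 V=2.5034[hold]  S*(1)=-
k=0: j=0 S=120.1000 intr=0.0000 cont=5.1224 V=5.1224[hold]  S*(0)=-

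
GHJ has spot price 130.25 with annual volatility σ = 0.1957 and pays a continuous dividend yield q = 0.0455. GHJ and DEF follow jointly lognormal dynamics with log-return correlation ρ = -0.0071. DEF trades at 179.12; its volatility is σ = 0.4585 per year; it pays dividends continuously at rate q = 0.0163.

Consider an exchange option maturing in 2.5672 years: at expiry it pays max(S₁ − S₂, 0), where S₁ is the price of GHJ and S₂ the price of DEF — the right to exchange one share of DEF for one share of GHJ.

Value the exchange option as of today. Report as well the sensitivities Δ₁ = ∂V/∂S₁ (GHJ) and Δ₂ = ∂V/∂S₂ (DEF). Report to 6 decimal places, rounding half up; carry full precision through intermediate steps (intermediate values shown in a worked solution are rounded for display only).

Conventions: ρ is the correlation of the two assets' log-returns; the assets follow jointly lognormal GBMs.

exchange price = 21.749796
Δ1 = 0.412598
Δ2 = -0.178601

σ_eff = √(σ₁² + σ₂² − 2ρσ₁σ₂) = √(0.1957² + 0.4585² − 2·-0.0071·0.1957·0.4585) = 0.499795
d₁ = (ln(S₁/S₂) + (q₂ − q₁ + σ_eff²/2)T) / (σ_eff√T) = (ln(130.25/179.12) + (0.0163 − 0.0455 + 0.124897)·2.5672) / 0.800795 = -0.091067
d₂ = d₁ − σ_eff√T = -0.091067 − 0.800795 = -0.891862
N(d₁) = 0.463720,  N(d₂) = 0.186233
V = S₁·e^{−q₁T}·N(d₁) − S₂·e^{−q₂T}·N(d₂) = 53.740842 − 31.991045 = 21.749796
Key observation: r never enters — measured in units of DEF, the claim is a call on S₁/S₂ struck at 1, so only the dividend yields and σ_eff matter.
Δ₁ = e^{−q₁T}·N(d₁) = 0.412598;  Δ₂ = −e^{−q₂T}·N(d₂) = -0.178601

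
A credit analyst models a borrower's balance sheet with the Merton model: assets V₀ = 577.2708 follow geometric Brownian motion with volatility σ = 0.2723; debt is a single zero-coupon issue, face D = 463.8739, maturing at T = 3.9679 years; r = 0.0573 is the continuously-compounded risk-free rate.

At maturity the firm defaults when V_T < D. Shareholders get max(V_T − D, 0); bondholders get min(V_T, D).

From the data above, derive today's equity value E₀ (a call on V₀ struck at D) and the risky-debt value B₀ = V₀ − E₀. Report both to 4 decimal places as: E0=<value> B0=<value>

E0=236.0533 B0=341.2175

With assets at 577.2708 and a single debt payment of 463.8739 at 3.9679 years:
d₁ = [ln(V₀/D) + (r + σ²/2)T] / (σ√T)
   = [ln(577.2708/463.8739) + (0.0573 + 0.5·0.2723²)·3.9679] / (0.2723·√3.9679)
   = [0.218699 + 0.374465] / 0.542410 = 1.093570
d₂ = d₁ − σ√T = 1.093570 − 0.542410 = 0.551160
N(d₁) = 0.862928,  N(d₂) = 0.709238,  e^(−rT) = 0.796633
E₀ = V₀·N(d₁) − D·e^(−rT)·N(d₂)
   = 577.2708·0.862928 − 463.8739·0.796633·0.709238 = 236.053299
B₀ = V₀ − E₀ = 577.2708 − 236.053299 = 341.217501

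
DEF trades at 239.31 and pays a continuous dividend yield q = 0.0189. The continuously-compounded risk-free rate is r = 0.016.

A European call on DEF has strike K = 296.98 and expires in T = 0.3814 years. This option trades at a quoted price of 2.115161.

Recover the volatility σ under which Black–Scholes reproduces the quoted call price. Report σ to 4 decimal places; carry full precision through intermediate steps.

sigma = 0.2741

At σ = 0.2741 the Black–Scholes value reproduces the quote:
σ√T = 0.2741·√0.3814 = 0.169278
d₁ = (ln(S/K) + (r−q+σ²/2)T) / (σ√T) = (ln(239.31/296.98) + (0.016−0.0189+0.2741²/2)·0.3814) / 0.169278 = (-0.215905 + 0.013221) / 0.169278 = -1.197345
d₂ = d₁ − σ√T = -1.197345 − 0.169278 = -1.366623
e^{−rT} = 0.993916
e^{−qT} = 0.992817
N(d₁) = 0.115586,  N(d₂) = 0.085872
V = S·e^{−qT}·N(d₁) − K·e^{−rT}·N(d₂) = 27.462225 − 25.347065 = 2.115161 (matching the quote); vega is positive throughout, so no other σ reproduces this price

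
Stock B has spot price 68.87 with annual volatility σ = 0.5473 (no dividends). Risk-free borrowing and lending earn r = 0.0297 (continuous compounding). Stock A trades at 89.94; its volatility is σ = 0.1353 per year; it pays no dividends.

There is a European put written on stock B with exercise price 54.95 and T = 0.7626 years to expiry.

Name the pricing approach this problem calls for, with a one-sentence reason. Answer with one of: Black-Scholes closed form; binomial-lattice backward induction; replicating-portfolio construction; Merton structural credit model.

Key observation: a European claim on stock B (strike 54.95) — a lognormal (GBM) underlying with constant rate and volatility — has an exact closed-form value; no lattice or capital structure is involved.

framework: Black-Scholes closed form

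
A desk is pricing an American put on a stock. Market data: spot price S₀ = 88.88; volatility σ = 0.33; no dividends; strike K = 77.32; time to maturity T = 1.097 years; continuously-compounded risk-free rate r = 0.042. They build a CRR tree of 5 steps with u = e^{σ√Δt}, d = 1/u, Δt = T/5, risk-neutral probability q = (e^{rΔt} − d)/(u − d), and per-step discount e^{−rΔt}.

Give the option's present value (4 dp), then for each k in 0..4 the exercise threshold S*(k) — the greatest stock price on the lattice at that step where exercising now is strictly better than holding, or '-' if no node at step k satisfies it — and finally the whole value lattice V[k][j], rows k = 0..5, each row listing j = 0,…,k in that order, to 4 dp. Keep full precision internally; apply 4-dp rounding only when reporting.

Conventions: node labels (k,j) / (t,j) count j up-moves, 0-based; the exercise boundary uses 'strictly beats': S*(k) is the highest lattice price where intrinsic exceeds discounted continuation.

price = 5.2148
boundary = - - - 55.9003 65.2445
tree:
5.2148
8.6407 1.7653
13.8996 3.3575 0.1498
21.4197 6.3738 0.2971 0.0000
29.4257 12.0755 0.5894 0.0000 0.0000
36.2850 21.4197 1.1693 0.0000 0.0000 0.0000

Δt=0.21940, u=1.16716, d=0.85678, q=0.49126, disc=e^(-rΔt)=0.99083
k=5 terminal: V=max(K-S,0) → 36.2850 21.4197 1.1693 0.0000 0.0000 0.0000
k=4: j=0 S=47.8943 intr=29.4257 cont=28.7165 V=29.4257[EX]; j=1 S=65.2445 intr=12.0755 cont=11.3663 V=12.0755[EX]; j=2 S=88.8800 intr=0.0000 cont=0.5894 V=0.5894[hold]; j=3 S=121.0777 intr=0.0000 cont=0.0000 V=0.0000[hold]; j=4 S=164.9392 intr=0.0000 cont=0.0000 V=0.0000[hold]  S*(4)=65.2445
k=3: j=0 S=55.9003 intr=21.4197 cont=20.7105 V=21.4197[EX]; j=1 S=76.1507 intr=1.1693 cont=6.3738 V=6.3738[hold]; j=2 S=103.7371 intr=0.0000 cont=0.2971 V=0.2971[hold]; j=3 S=141.3169 intr=0.0000 cont=0.0000 V=0.0000[hold]  S*(3)=55.9003
k=2: j=0 S=65.2445 intr=12.0755 cont=13.8996 V=13.8996[hold]; j=1 S=88.8800 intr=0.0000 cont=3.3575 V=3.3575[hold]; j=2 S=121.0777 intr=0.0000 cont=0.1498 V=0.1498[hold]  S*(2)=-
k=1: j=0 S=76.1507 intr=1.1693 cont=8.6407 V=8.6407[hold]; j=1 S=103.7371 intr=0.0000 cont=1.7653 V=1.7653[hold]  S*(1)=-
k=0: j=0 S=88.8800 intr=0.0000 cont=5.2148 V=5.2148[hold]  S*(0)=-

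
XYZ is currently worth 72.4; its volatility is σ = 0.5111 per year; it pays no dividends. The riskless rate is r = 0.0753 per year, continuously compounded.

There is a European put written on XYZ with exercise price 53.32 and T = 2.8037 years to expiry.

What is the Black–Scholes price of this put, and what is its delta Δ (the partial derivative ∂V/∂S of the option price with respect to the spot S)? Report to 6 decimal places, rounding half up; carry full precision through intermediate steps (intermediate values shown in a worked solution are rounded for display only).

σ√T = 0.5111·√2.8037 = 0.855799
d₁ = (ln(S/K) + (r+σ²/2)T) / (σ√T) = (ln(72.4/53.32) + (0.0753+0.5111²/2)·2.8037) / 0.855799 = (0.305895 + 0.577314) / 0.855799 = 1.032029
d₂ = d₁ − σ√T = 1.032029 − 0.855799 = 0.176230
e^{−rT} = 0.809678
N(−d₁) = 0.151029,  N(−d₂) = 0.430057
Put price V = K·e^{−rT}·N(−d₂) − S·N(−d₁) = 18.566414 − 10.934518 = 7.631896
Δ = −N(−d₁) = -0.151029

price = 7.631896
Δ = -0.151029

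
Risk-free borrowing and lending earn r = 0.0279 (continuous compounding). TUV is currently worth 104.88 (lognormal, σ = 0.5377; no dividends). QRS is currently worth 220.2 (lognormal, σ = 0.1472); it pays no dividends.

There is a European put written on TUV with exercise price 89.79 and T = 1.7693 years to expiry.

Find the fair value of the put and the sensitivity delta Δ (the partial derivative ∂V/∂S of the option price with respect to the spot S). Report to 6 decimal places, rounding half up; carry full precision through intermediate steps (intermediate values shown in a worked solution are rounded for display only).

price = 17.912410
Δ = -0.259844

σ√T = 0.5377·√1.7693 = 0.715222
d₁ = (ln(S/K) + (r+σ²/2)T) / (σ√T) = (ln(104.88/89.79) + (0.0279+0.5377²/2)·1.7693) / 0.715222 = (0.155343 + 0.305135) / 0.715222 = 0.643825
d₂ = d₁ − σ√T = 0.643825 − 0.715222 = -0.071397
e^{−rT} = 0.951835
N(−d₁) = 0.259844,  N(−d₂) = 0.528459
Put price V = K·e^{−rT}·N(−d₂) − S·N(−d₁) = 45.164890 − 27.252480 = 17.912410
Δ = −N(−d₁) = -0.259844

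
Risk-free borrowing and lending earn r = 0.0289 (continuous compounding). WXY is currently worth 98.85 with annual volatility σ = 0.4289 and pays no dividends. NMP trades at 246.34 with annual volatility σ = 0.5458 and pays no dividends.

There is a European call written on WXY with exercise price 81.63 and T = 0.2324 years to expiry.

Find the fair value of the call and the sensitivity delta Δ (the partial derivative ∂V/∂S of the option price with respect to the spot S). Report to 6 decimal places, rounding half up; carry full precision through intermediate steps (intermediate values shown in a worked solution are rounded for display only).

price = 19.429792
Δ = 0.855790

σ√T = 0.4289·√0.2324 = 0.206764
d₁ = (ln(S/K) + (r+σ²/2)T) / (σ√T) = (ln(98.85/81.63) + (0.0289+0.4289²/2)·0.2324) / 0.206764 = (0.191407 + 0.028092) / 0.206764 = 1.061592
d₂ = d₁ − σ√T = 1.061592 − 0.206764 = 0.854829
e^{−rT} = 0.993306
N(d₁) = 0.855790,  N(d₂) = 0.803677
Call price V = S·N(d₁) − K·e^{−rT}·N(d₂) = 84.594802 − 65.165010 = 19.429792
Δ = N(d₁) = 0.855790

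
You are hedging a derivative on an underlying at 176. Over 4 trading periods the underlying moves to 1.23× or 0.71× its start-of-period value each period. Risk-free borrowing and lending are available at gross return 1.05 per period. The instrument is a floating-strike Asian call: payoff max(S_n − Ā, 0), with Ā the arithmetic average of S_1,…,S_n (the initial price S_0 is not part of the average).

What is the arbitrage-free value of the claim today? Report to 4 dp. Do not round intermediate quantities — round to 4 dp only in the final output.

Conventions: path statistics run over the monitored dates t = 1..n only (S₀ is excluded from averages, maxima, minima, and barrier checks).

With p* = (R−d)/(u−d) = 0.6538, sum probability × payoff across the paths and divide by R^4.
Enumerate all 2^4 = 16 price paths (U = up ×1.23, D = down ×0.71); each path with k up-moves has probability p*^k·(1−p*)^(4−k).
DDDD: Ā=80.3496, payoff=0.0000, prob=0.014357
UDDD: Ā=139.1972, payoff=0.0000, prob=0.027120
DUDD: Ā=116.3172, payoff=0.0000, prob=0.027120
UUDD: Ā=201.5073, payoff=0.0000, prob=0.051226
DDUD: Ā=100.0724, payoff=0.0000, prob=0.027120
UDUD: Ā=173.3649, payoff=0.0000, prob=0.051226
DUUD: Ā=150.4849, payoff=0.0000, prob=0.051226
UUUD: Ā=260.6992, payoff=0.0000, prob=0.096760
DDDU: Ā=88.5386, payoff=0.0000, prob=0.027120
UDDU: Ā=153.3838, payoff=0.0000, prob=0.051226
DUDU: Ā=130.5038, payoff=3.7231, prob=0.051226
UUDU: Ā=226.0841, payoff=6.4499, prob=0.096760
DDUU: Ā=114.2590, payoff=19.9679, prob=0.051226
UDUU: Ā=197.9417, payoff=34.5923, prob=0.096760
DUUU: Ā=175.0617, payoff=57.4723, prob=0.096760
UUUU: Ā=303.2759, payoff=99.5646, prob=0.182769
Price = Σ prob·payoff / R^4 = 28.943159 / 1.215506 = 23.8116

price = 23.8116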